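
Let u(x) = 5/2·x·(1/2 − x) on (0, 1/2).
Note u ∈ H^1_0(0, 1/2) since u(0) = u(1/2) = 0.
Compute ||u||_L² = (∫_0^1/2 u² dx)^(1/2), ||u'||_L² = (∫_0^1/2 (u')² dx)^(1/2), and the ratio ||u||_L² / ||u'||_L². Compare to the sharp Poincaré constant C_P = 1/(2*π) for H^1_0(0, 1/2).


||u||_L² / ||u'||_L² = sqrt(10)/20 < C_P = 1/(2*π).

u(x) = 5/2·x·(1/2 − x), so u'(x) = 5/4 - 5*x.
u(x) = 5/2·x·(1/2 − x) vanishes at x = 0 and x = 1/2, so u ∈ H^1_0(0, 1/2). Differentiate via the product rule and integrate the resulting polynomials term by term.
  ∫_0^1/2 u² dx = ∫_0^1/2 (25*x^4/4 - 25*x^3/4 + 25*x^2/16) dx. Term by term:
    ∫_0^1/2 25*x^4/4 dx = 5/128;  ∫_0^1/2 -25*x^3/4 dx = -25/256;  ∫_0^1/2 25*x^2/16 dx = 25/384.
  Sum: 5/128 − 25/256 + 25/384 = 5/768.
  ∫_0^1/2 (u')² dx = ∫_0^1/2 (25*x^2 - 25*x/2 + 25/16) dx. Term by term:
    ∫_0^1/2 25*x^2 dx = 25/24;  ∫_0^1/2 -25*x/2 dx = -25/16;  ∫_0^1/2 25/16 dx = 25/32.
  Sum: 25/24 − 25/16 + 25/32 = 25/96.
∫_0^1/2 u² dx = 5/768, so ||u||_L² = sqrt(15)/48.
∫_0^1/2 (u')² dx = 25/96, so ||u'||_L² = 5*sqrt(6)/24.
Ratio ||u||_L² / ||u'||_L² = sqrt(10)/20.
Sharp Poincaré constant on H^1_0(0, 1/2) is C_P = L/π = 1/(2*π), achieved by sin(2*π·x).
A polynomial bump cannot attain the sharp Poincaré constant (only the first sine eigenfunction does), so the ratio is strictly less than C_P, consistent with ||u||_L² ≤ C_P ||u'||_L².


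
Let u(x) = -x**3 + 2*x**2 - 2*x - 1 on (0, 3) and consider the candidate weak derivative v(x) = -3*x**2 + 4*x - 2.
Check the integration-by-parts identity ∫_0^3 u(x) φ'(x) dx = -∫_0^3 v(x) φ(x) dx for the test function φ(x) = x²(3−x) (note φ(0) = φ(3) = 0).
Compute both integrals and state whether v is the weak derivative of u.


LHS = 189/5, RHS = 189/5. Yes, v = u' weakly.

u(x) = -x**3 + 2*x**2 - 2*x - 1, classical derivative u'(x) = -3*x**2 + 4*x - 2.
φ(x) = x²(3−x), so φ'(x) = 3*x*(2 - x).
Note φ(0) = φ(3) = 0, so the boundary term u·φ vanishes.
LHS = ∫_0^3 u(x) φ'(x) dx = ∫_0^3 (3*x^5 - 12*x^4 + 18*x^3 - 9*x^2 - 6*x) dx. Term by term:
  ∫_0^3 3*x^5 dx = 729/2;  ∫_0^3 -12*x^4 dx = -2916/5;  ∫_0^3 18*x^3 dx = 729/2;
  ∫_0^3 -9*x^2 dx = -81;  ∫_0^3 -6*x dx = -27.
Sum: 729/2 − 2916/5 + 729/2 − 81 − 27 = 189/5.
So LHS = 189/5.
∫_0^3 v(x) φ(x) dx = ∫_0^3 (3*x^5 - 13*x^4 + 14*x^3 - 6*x^2) dx. Term by term:
  ∫_0^3 3*x^5 dx = 729/2;  ∫_0^3 -13*x^4 dx = -3159/5;  ∫_0^3 14*x^3 dx = 567/2;
  ∫_0^3 -6*x^2 dx = -54.
Sum: 729/2 − 3159/5 + 567/2 − 54 = -189/5.
So RHS = -∫_0^3 v(x) φ(x) dx = 189/5.
LHS = RHS, so the identity holds for this test φ.
Moreover u is smooth here and v(x) = u'(x) = -3*x**2 + 4*x - 2 pointwise, so the identity holds for every test function. Hence v is the weak derivative of u.


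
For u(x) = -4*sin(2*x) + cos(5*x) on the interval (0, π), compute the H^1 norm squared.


||u||_{H^1(0,π)}^2 = 832/21 + 53*π

u'(x) = -5*sin(5*x) - 8*cos(2*x).
Expand u² and (u')² and integrate term by term on (0, π), using: for integers n ≥ 1, ∫_0^π sin²(nx) dx = ∫_0^π cos²(nx) dx = π/2; for n ≠ n', ∫_0^π sin(nx)sin(n'x) dx = ∫_0^π cos(nx)cos(n'x) dx = 0; and by product-to-sum, ∫_0^π sin(nx)cos(n'x) dx = ½∫_0^π [sin((n+n')x) + sin((n−n')x)] dx, which is 0 when n+n' is even and 2n/(n²−n'²) when n+n' is odd (it need not vanish on (0, π)).
  u² squared terms: (-4)²·∫sin(2x)² dx = 16·π/2 = 8*π;  (1)²·∫cos(5x)² dx = 1·π/2 = π/2.
  u² cross terms: 2·(-4)·(1)·∫sin(2x)·cos(5x) dx = -8·(-4/21) = 32/21.
  So ∫_0^π u² dx = 8*π + π/2 + 32/21 = 32/21 + 17*π/2.
  (u')² squared terms: (-8)²·∫cos(2x)² dx = 64·π/2 = 32*π;  (-5)²·∫sin(5x)² dx = 25·π/2 = 25*π/2.
  (u')² cross terms: 2·(-8)·(-5)·∫cos(2x)·sin(5x) dx = 80·(10/21) = 800/21.
  So ∫_0^π (u')² dx = 32*π + 25*π/2 + 800/21 = 800/21 + 89*π/2.
||u||_{H^1}^2 = (32/21 + 17*π/2) + (800/21 + 89*π/2) = 832/21 + 53*π.


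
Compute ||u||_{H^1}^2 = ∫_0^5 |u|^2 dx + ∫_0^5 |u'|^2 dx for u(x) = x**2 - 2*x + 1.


||u||_{H^1}^2 = 875/3

The H^1 norm (squared) on an interval (0, L) is
  ||u||_{H^1}^2 = ∫_0^L u(x)^2 dx + ∫_0^L u'(x)^2 dx.
Compute u'(x) = 2*x - 2.
Then u(x)^2 = x**4 - 4*x**3 + 6*x**2 - 4*x + 1 and u'(x)^2 = 4*x**2 - 8*x + 4.
Integrate each monomial from 0 to 5 using ∫_0^5 c·x^n dx = c·5^(n+1)/(n+1):
  ∫_0^5 u(x)^2 dx = ∫_0^5 (x^4 - 4*x^3 + 6*x^2 - 4*x + 1) dx. Term by term:
    ∫_0^5 x^4 dx = 625;  ∫_0^5 -4*x^3 dx = -625;  ∫_0^5 6*x^2 dx = 250;
    ∫_0^5 -4*x dx = -50;  ∫_0^5 1 dx = 5.
  Sum: 625 − 625 + 250 − 50 + 5 = 205.
  ∫_0^5 u'(x)^2 dx = ∫_0^5 (4*x^2 - 8*x + 4) dx. Term by term:
    ∫_0^5 4*x^2 dx = 500/3;  ∫_0^5 -8*x dx = -100;  ∫_0^5 4 dx = 20.
  Sum: 500/3 − 100 + 20 = 260/3.
Adding: ||u||_{H^1}^2 = 205 + 260/3 = 875/3.


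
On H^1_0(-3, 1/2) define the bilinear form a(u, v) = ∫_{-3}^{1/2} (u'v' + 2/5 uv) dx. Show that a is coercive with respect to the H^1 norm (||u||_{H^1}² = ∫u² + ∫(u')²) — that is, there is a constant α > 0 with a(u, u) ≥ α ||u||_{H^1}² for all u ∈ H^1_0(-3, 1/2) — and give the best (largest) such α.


α = 2*(49 + 10*π^2)/(5*(4*π^2 + 49))

Coercivity of a(·,·) on H^1_0(-3, 1/2) means a(u, u) ≥ α ||u||_{H^1}² for every u ∈ H^1_0.
The interval has length L = 7/2, and Poincaré/coercivity depend only on L. Here a(u, u) = ∫(u')² + (2/5)·∫u².
Here 0 < c = 2/5 < 1. The condition a(u,u) ≥ α||u||_{H^1}² reads (1−α)∫(u')² ≥ (α−c)∫u². Any admissible α is ≤ 1 (rapidly oscillating u have ∫u²/∫(u')² → 0), and α = 1 would force 0 ≥ (1−c)∫u², impossible since c < 1; so 1−α > 0. By the sharp Poincaré inequality on H^1_0 of an interval of length L, ∫(u')² ≥ (π/L)²∫u² with equality for the first sine mode sin(π(x−x₀)/L) (x₀ the left endpoint), so the inequality holds for all u iff (1−α)(π/L)² ≥ α − c, i.e. α ≤ ((π/L)² + c)/((π/L)² + 1) = (1 + c(L/π)²)/(1 + (L/π)²). With (π/L)² = 4*π^2/49 and c = 2/5, the largest admissible constant is α = ((π/L)² + c)/((π/L)² + 1).
Simplifying, α = 2*(49 + 10*π^2)/(5*(4*π^2 + 49)).


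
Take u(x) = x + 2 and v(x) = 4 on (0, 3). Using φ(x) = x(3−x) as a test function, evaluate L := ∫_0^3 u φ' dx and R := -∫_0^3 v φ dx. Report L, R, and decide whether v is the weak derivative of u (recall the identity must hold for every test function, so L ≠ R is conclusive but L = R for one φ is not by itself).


LHS = -9/2, RHS = -18. No, v is not the weak derivative of u.

u(x) = x + 2, classical derivative u'(x) = 1.
φ(x) = x(3−x), so φ'(x) = 3 - 2*x.
Note φ(0) = φ(3) = 0, so the boundary term u·φ vanishes.
LHS = ∫_0^3 u(x) φ'(x) dx = ∫_0^3 (-2*x^2 - x + 6) dx. Term by term:
  ∫_0^3 -2*x^2 dx = -18;  ∫_0^3 -x dx = -9/2;  ∫_0^3 6 dx = 18.
Sum: -18 − 9/2 + 18 = -9/2.
So LHS = -9/2.
∫_0^3 v(x) φ(x) dx = ∫_0^3 (-4*x^2 + 12*x) dx. Term by term:
  ∫_0^3 -4*x^2 dx = -36;  ∫_0^3 12*x dx = 54.
Sum: -36 + 54 = 18.
So RHS = -∫_0^3 v(x) φ(x) dx = -18.
LHS − RHS = 27/2 ≠ 0, so the identity fails.
(For a valid weak derivative the identity must hold for EVERY test function, in particular this one. The failure shows v is NOT the weak derivative of u.)
Correct weak derivative would be u'(x) = 1.


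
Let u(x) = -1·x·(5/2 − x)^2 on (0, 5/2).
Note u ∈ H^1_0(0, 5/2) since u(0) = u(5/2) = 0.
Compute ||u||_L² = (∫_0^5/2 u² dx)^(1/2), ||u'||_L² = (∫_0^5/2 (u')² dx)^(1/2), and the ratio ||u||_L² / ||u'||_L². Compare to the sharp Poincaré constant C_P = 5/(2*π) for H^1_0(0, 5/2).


||u||_L² / ||u'||_L² = 5*sqrt(14)/28 < C_P = 5/(2*π).

u(x) = -1·x·(5/2 − x)^2, so u'(x) = (5 - 6*x)*(2*x - 5)/4.
u(x) = -1·x·(5/2 − x)^2 vanishes at x = 0 and x = 5/2, so u ∈ H^1_0(0, 5/2). Differentiate via the product rule and integrate the resulting polynomials term by term.
  ∫_0^5/2 u² dx = ∫_0^5/2 (x^6 - 10*x^5 + 75*x^4/2 - 125*x^3/2 + 625*x^2/16) dx. Term by term:
    ∫_0^5/2 x^6 dx = 78125/896;  ∫_0^5/2 -10*x^5 dx = -78125/192;  ∫_0^5/2 75*x^4/2 dx = 46875/64;
    ∫_0^5/2 -125*x^3/2 dx = -78125/128;  ∫_0^5/2 625*x^2/16 dx = 78125/384.
  Sum: 78125/896 − 78125/192 + 46875/64 − 78125/128 + 78125/384 = 15625/2688.
  ∫_0^5/2 (u')² dx = ∫_0^5/2 (9*x^4 - 60*x^3 + 275*x^2/2 - 125*x + 625/16) dx. Term by term:
    ∫_0^5/2 9*x^4 dx = 5625/32;  ∫_0^5/2 -60*x^3 dx = -9375/16;  ∫_0^5/2 275*x^2/2 dx = 34375/48;
    ∫_0^5/2 -125*x dx = -3125/8;  ∫_0^5/2 625/16 dx = 3125/32.
  Sum: 5625/32 − 9375/16 + 34375/48 − 3125/8 + 3125/32 = 625/48.
∫_0^5/2 u² dx = 15625/2688, so ||u||_L² = 125*sqrt(42)/336.
∫_0^5/2 (u')² dx = 625/48, so ||u'||_L² = 25*sqrt(3)/12.
Ratio ||u||_L² / ||u'||_L² = 5*sqrt(14)/28.
Sharp Poincaré constant on H^1_0(0, 5/2) is C_P = L/π = 5/(2*π), achieved by sin(2*π/5·x).
A polynomial bump cannot attain the sharp Poincaré constant (only the first sine eigenfunction does), so the ratio is strictly less than C_P, consistent with ||u||_L² ≤ C_P ||u'||_L².


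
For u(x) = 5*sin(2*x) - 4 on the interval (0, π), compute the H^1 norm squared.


||u||_{H^1(0,π)}^2 = 157*π/2

u'(x) = 10*cos(2*x).
Expand u² and (u')² and integrate term by term on (0, π), using: for integers n ≥ 1, ∫_0^π sin²(nx) dx = ∫_0^π cos²(nx) dx = π/2; for n ≠ n', ∫_0^π sin(nx)sin(n'x) dx = ∫_0^π cos(nx)cos(n'x) dx = 0; and by product-to-sum, ∫_0^π sin(nx)cos(n'x) dx = ½∫_0^π [sin((n+n')x) + sin((n−n')x)] dx, which is 0 when n+n' is even and 2n/(n²−n'²) when n+n' is odd (it need not vanish on (0, π)). For the constant mode: ∫_0^π 1 dx = π, ∫_0^π cos(nx) dx = 0, ∫_0^π sin(nx) dx = (1−(−1)^n)/n.
  u² squared terms: (-4)²·∫1 dx = 16·π = 16*π;  (5)²·∫sin(2x)² dx = 25·π/2 = 25*π/2.
  u² cross terms: 2·(-4)·(5)·∫1·sin(2x) dx = -40·(0) = 0.
  So ∫_0^π u² dx = 16*π + 25*π/2 + 0 = 57*π/2.
  (u')² squared terms: (10)²·∫cos(2x)² dx = 100·π/2 = 50*π.
  So ∫_0^π (u')² dx = 50*π.
||u||_{H^1}^2 = (57*π/2) + (50*π) = 157*π/2.


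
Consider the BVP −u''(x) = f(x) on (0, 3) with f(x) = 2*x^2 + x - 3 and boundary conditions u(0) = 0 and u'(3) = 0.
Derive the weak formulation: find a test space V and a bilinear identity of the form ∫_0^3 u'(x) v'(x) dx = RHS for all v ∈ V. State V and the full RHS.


V = {v ∈ H^1(0, 3) : v(0) = 0} (test functions vanish at x = 0 where u is specified); weak form: ∫_0^3 u'v' dx = ∫_0^3 (2*x^2 + x - 3) v dx for all v ∈ V.

Multiply both sides by a test function v and integrate from 0 to 3:
  ∫_0^3 −u''(x) v(x) dx = ∫_0^3 f(x) v(x) dx.
Integrate the LHS by parts once:
  ∫_0^3 −u'' v dx = −[u'(x) v(x)]_0^3 + ∫_0^3 u'(x) v'(x) dx.
Thus ∫_0^3 u'(x) v'(x) dx = ∫_0^3 f(x) v(x) dx + [u'(x) v(x)]_0^3.
Choose V so that boundary terms are either known or forced to vanish.
Mixed BC: u(0) = 0 (Dirichlet) and u'(3) = 0 (Neumann). Define V = {v ∈ H^1(0, 3) : v(0) = 0}. Then [u' v]_0^3 = u'(3)·v(3) − u'(0)·0 = 0.
Weak formulation: find u (satisfying any essential BC) such that ∫_0^3 u'(x) v'(x) dx = ∫_0^3 f v dx for all v ∈ V (Dirichlet at 0 absorbed into V; the Neumann datum at x = 3 is zero, so no boundary term remains).
Substituting f(x) = 2*x^2 + x - 3, the right-hand side is ∫_0^3 (2*x^2 + x - 3) v dx.


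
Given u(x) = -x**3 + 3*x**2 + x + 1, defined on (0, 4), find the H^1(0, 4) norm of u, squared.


||u||_{H^1}^2 = 40184/105

The H^1 norm (squared) on an interval (0, L) is
  ||u||_{H^1}^2 = ∫_0^L u(x)^2 dx + ∫_0^L u'(x)^2 dx.
Compute u'(x) = -3*x**2 + 6*x + 1.
Then u(x)^2 = x**6 - 6*x**5 + 7*x**4 + 4*x**3 + 7*x**2 + 2*x + 1 and u'(x)^2 = 9*x**4 - 36*x**3 + 30*x**2 + 12*x + 1.
Integrate each monomial from 0 to 4 using ∫_0^4 c·x^n dx = c·4^(n+1)/(n+1):
  ∫_0^4 u(x)^2 dx = ∫_0^4 (x^6 - 6*x^5 + 7*x^4 + 4*x^3 + 7*x^2 + 2*x + 1) dx. Term by term:
    ∫_0^4 x^6 dx = 16384/7;  ∫_0^4 -6*x^5 dx = -4096;  ∫_0^4 7*x^4 dx = 7168/5;
    ∫_0^4 4*x^3 dx = 256;  ∫_0^4 7*x^2 dx = 448/3;  ∫_0^4 2*x dx = 16;
    ∫_0^4 1 dx = 4.
  Sum: 16384/7 − 4096 + 7168/5 + 256 + 448/3 + 16 + 4 = 10868/105.
  ∫_0^4 u'(x)^2 dx = ∫_0^4 (9*x^4 - 36*x^3 + 30*x^2 + 12*x + 1) dx. Term by term:
    ∫_0^4 9*x^4 dx = 9216/5;  ∫_0^4 -36*x^3 dx = -2304;  ∫_0^4 30*x^2 dx = 640;
    ∫_0^4 12*x dx = 96;  ∫_0^4 1 dx = 4.
  Sum: 9216/5 − 2304 + 640 + 96 + 4 = 1396/5.
Adding: ||u||_{H^1}^2 = 10868/105 + 1396/5 = 40184/105.


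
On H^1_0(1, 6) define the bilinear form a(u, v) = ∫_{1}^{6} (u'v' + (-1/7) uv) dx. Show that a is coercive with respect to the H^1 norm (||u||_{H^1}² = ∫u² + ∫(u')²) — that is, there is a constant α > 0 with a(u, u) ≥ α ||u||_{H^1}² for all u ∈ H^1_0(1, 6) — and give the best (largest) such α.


α = (-25/7 + π^2)/(π^2 + 25)

Coercivity of a(·,·) on H^1_0(1, 6) means a(u, u) ≥ α ||u||_{H^1}² for every u ∈ H^1_0.
The interval has length L = 5, and Poincaré/coercivity depend only on L. Here a(u, u) = ∫(u')² + (-1/7)·∫u².
Here c = -1/7 < 0 with |c| < (π/L)² = π^2/25, so coercivity still holds. The condition a(u,u) ≥ α||u||_{H^1}² reads (1−α)∫(u')² ≥ (α−c)∫u². Any admissible α is ≤ 1 (rapidly oscillating u have ∫u²/∫(u')² → 0), and α = 1 would force 0 ≥ (1−c)∫u², impossible since c < 1; so 1−α > 0. By the sharp Poincaré inequality on H^1_0 of an interval of length L, ∫(u')² ≥ (π/L)²∫u² with equality for the first sine mode sin(π(x−x₀)/L) (x₀ the left endpoint), so the inequality holds for all u iff (1−α)(π/L)² ≥ α − c, i.e. α ≤ ((π/L)² + c)/((π/L)² + 1) = (1 + c(L/π)²)/(1 + (L/π)²). (Direct route, valid since c ≤ 0: Poincaré gives c∫u² ≥ c(L/π)²∫(u')², so a(u,u) ≥ (1 + c(L/π)²)∫(u')², while ||u||_{H^1}² ≤ (1 + (L/π)²)∫(u')²; dividing yields the same α.) With (π/L)² = π^2/25 and c = -1/7, the largest admissible constant is α = ((π/L)² + c)/((π/L)² + 1).
Simplifying, α = (-25/7 + π^2)/(π^2 + 25).


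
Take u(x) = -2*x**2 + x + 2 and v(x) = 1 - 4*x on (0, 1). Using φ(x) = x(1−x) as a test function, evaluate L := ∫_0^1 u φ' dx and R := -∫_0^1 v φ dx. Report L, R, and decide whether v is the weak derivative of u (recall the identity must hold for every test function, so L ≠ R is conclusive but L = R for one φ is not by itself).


LHS = 1/6, RHS = 1/6. Yes, v = u' weakly.

u(x) = -2*x**2 + x + 2, classical derivative u'(x) = 1 - 4*x.
φ(x) = x(1−x), so φ'(x) = 1 - 2*x.
Note φ(0) = φ(1) = 0, so the boundary term u·φ vanishes.
LHS = ∫_0^1 u(x) φ'(x) dx = ∫_0^1 (4*x^3 - 4*x^2 - 3*x + 2) dx. Term by term:
  ∫_0^1 4*x^3 dx = 1;  ∫_0^1 -4*x^2 dx = -4/3;  ∫_0^1 -3*x dx = -3/2;
  ∫_0^1 2 dx = 2.
Sum: 1 − 4/3 − 3/2 + 2 = 1/6.
So LHS = 1/6.
∫_0^1 v(x) φ(x) dx = ∫_0^1 (4*x^3 - 5*x^2 + x) dx. Term by term:
  ∫_0^1 4*x^3 dx = 1;  ∫_0^1 -5*x^2 dx = -5/3;  ∫_0^1 x dx = 1/2.
Sum: 1 − 5/3 + 1/2 = -1/6.
So RHS = -∫_0^1 v(x) φ(x) dx = 1/6.
LHS = RHS, so the identity holds for this test φ.
Moreover u is smooth here and v(x) = u'(x) = 1 - 4*x pointwise, so the identity holds for every test function. Hence v is the weak derivative of u.


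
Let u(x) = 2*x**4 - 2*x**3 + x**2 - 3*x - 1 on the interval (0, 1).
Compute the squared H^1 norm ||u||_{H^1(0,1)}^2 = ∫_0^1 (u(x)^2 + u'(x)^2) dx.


||u||_{H^1}^2 = 6697/630

The H^1 norm (squared) on an interval (0, L) is
  ||u||_{H^1}^2 = ∫_0^L u(x)^2 dx + ∫_0^L u'(x)^2 dx.
Compute u'(x) = 8*x**3 - 6*x**2 + 2*x - 3.
Then u(x)^2 = 4*x**8 - 8*x**7 + 8*x**6 - 16*x**5 + 9*x**4 - 2*x**3 + 7*x**2 + 6*x + 1 and u'(x)^2 = 64*x**6 - 96*x**5 + 68*x**4 - 72*x**3 + 40*x**2 - 12*x + 9.
Integrate each monomial from 0 to 1 using ∫_0^1 c·x^n dx = c·1^(n+1)/(n+1):
  ∫_0^1 u(x)^2 dx = ∫_0^1 (4*x^8 - 8*x^7 + 8*x^6 - 16*x^5 + 9*x^4 - 2*x^3 + 7*x^2 + 6*x + 1) dx. Term by term:
    ∫_0^1 4*x^8 dx = 4/9;  ∫_0^1 -8*x^7 dx = -1;  ∫_0^1 8*x^6 dx = 8/7;
    ∫_0^1 -16*x^5 dx = -8/3;  ∫_0^1 9*x^4 dx = 9/5;  ∫_0^1 -2*x^3 dx = -1/2;
    ∫_0^1 7*x^2 dx = 7/3;  ∫_0^1 6*x dx = 3;  ∫_0^1 1 dx = 1.
  Sum: 4/9 − 1 + 8/7 − 8/3 + 9/5 − 1/2 + 7/3 + 3 + 1 = 3499/630.
  ∫_0^1 u'(x)^2 dx = ∫_0^1 (64*x^6 - 96*x^5 + 68*x^4 - 72*x^3 + 40*x^2 - 12*x + 9) dx. Term by term:
    ∫_0^1 64*x^6 dx = 64/7;  ∫_0^1 -96*x^5 dx = -16;  ∫_0^1 68*x^4 dx = 68/5;
    ∫_0^1 -72*x^3 dx = -18;  ∫_0^1 40*x^2 dx = 40/3;  ∫_0^1 -12*x dx = -6;
    ∫_0^1 9 dx = 9.
  Sum: 64/7 − 16 + 68/5 − 18 + 40/3 − 6 + 9 = 533/105.
Adding: ||u||_{H^1}^2 = 3499/630 + 533/105 = 6697/630.


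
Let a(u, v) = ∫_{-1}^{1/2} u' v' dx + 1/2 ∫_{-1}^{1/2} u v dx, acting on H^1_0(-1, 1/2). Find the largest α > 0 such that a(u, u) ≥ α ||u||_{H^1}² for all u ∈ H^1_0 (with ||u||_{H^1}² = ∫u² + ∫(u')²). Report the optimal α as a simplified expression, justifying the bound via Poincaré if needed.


α = (9 + 8*π^2)/(2*(9 + 4*π^2))

Coercivity of a(·,·) on H^1_0(-1, 1/2) means a(u, u) ≥ α ||u||_{H^1}² for every u ∈ H^1_0.
The interval has length L = 3/2, and Poincaré/coercivity depend only on L. Here a(u, u) = ∫(u')² + (1/2)·∫u².
Here 0 < c = 1/2 < 1. The condition a(u,u) ≥ α||u||_{H^1}² reads (1−α)∫(u')² ≥ (α−c)∫u². Any admissible α is ≤ 1 (rapidly oscillating u have ∫u²/∫(u')² → 0), and α = 1 would force 0 ≥ (1−c)∫u², impossible since c < 1; so 1−α > 0. By the sharp Poincaré inequality on H^1_0 of an interval of length L, ∫(u')² ≥ (π/L)²∫u² with equality for the first sine mode sin(π(x−x₀)/L) (x₀ the left endpoint), so the inequality holds for all u iff (1−α)(π/L)² ≥ α − c, i.e. α ≤ ((π/L)² + c)/((π/L)² + 1) = (1 + c(L/π)²)/(1 + (L/π)²). With (π/L)² = 4*π^2/9 and c = 1/2, the largest admissible constant is α = ((π/L)² + c)/((π/L)² + 1).
Simplifying, α = (9 + 8*π^2)/(2*(9 + 4*π^2)).


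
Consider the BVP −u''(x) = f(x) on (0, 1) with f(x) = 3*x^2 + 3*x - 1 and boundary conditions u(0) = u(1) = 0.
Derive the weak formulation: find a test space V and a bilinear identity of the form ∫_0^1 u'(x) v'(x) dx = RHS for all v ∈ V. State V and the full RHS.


V = H^1_0(0, 1) (so v(0) = v(1) = 0); weak form: ∫_0^1 u'v' dx = ∫_0^1 (3*x^2 + 3*x - 1) v dx for all v ∈ V.

Multiply both sides by a test function v and integrate from 0 to 1:
  ∫_0^1 −u''(x) v(x) dx = ∫_0^1 f(x) v(x) dx.
Integrate the LHS by parts once:
  ∫_0^1 −u'' v dx = −[u'(x) v(x)]_0^1 + ∫_0^1 u'(x) v'(x) dx.
Thus ∫_0^1 u'(x) v'(x) dx = ∫_0^1 f(x) v(x) dx + [u'(x) v(x)]_0^1.
Choose V so that boundary terms are either known or forced to vanish.
u is Dirichlet: u(0) = u(1) = 0. Let V = H^1_0(0, 1); then v(0) = v(1) = 0, and [u' v]_0^1 = 0.
Weak formulation: find u (satisfying any essential BC) such that ∫_0^1 u'(x) v'(x) dx = ∫_0^1 f v dx for all v ∈ V.
Substituting f(x) = 3*x^2 + 3*x - 1, the right-hand side is ∫_0^1 (3*x^2 + 3*x - 1) v dx.


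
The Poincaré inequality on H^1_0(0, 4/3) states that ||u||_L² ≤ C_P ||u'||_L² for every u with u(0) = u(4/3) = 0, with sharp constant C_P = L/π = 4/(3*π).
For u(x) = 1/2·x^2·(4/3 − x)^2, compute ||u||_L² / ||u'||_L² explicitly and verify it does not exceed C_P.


||u||_L² / ||u'||_L² = 2*sqrt(3)/9 < C_P = 4/(3*π).

u(x) = 1/2·x^2·(4/3 − x)^2, so u'(x) = 2*x*(3*x - 4)*(3*x - 2)/9.
u(x) = 1/2·x^2·(4/3 − x)^2 vanishes at x = 0 and x = 4/3, so u ∈ H^1_0(0, 4/3). Differentiate via the product rule and integrate the resulting polynomials term by term.
  ∫_0^4/3 u² dx = ∫_0^4/3 (x^8/4 - 4*x^7/3 + 8*x^6/3 - 64*x^5/27 + 64*x^4/81) dx. Term by term:
    ∫_0^4/3 x^8/4 dx = 65536/177147;  ∫_0^4/3 -4*x^7/3 dx = -32768/19683;  ∫_0^4/3 8*x^6/3 dx = 131072/45927;
    ∫_0^4/3 -64*x^5/27 dx = -131072/59049;  ∫_0^4/3 64*x^4/81 dx = 65536/98415.
  Sum: 65536/177147 − 32768/19683 + 131072/45927 − 131072/59049 + 65536/98415 = 32768/6200145.
  ∫_0^4/3 (u')² dx = ∫_0^4/3 (4*x^6 - 16*x^5 + 208*x^4/9 - 128*x^3/9 + 256*x^2/81) dx. Term by term:
    ∫_0^4/3 4*x^6 dx = 65536/15309;  ∫_0^4/3 -16*x^5 dx = -32768/2187;  ∫_0^4/3 208*x^4/9 dx = 212992/10935;
    ∫_0^4/3 -128*x^3/9 dx = -8192/729;  ∫_0^4/3 256*x^2/81 dx = 16384/6561.
  Sum: 65536/15309 − 32768/2187 + 212992/10935 − 8192/729 + 16384/6561 = 8192/229635.
∫_0^4/3 u² dx = 32768/6200145, so ||u||_L² = 128*sqrt(210)/25515.
∫_0^4/3 (u')² dx = 8192/229635, so ||u'||_L² = 64*sqrt(70)/2835.
Ratio ||u||_L² / ||u'||_L² = 2*sqrt(3)/9.
Sharp Poincaré constant on H^1_0(0, 4/3) is C_P = L/π = 4/(3*π), achieved by sin(3*π/4·x).
A polynomial bump cannot attain the sharp Poincaré constant (only the first sine eigenfunction does), so the ratio is strictly less than C_P, consistent with ||u||_L² ≤ C_P ||u'||_L².


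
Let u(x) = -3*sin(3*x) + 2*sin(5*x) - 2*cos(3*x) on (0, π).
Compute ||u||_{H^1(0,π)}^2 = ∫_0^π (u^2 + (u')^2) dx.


||u||_{H^1(0,π)}^2 = 117*π

u'(x) = 6*sin(3*x) - 9*cos(3*x) + 10*cos(5*x).
Expand u² and (u')² and integrate term by term on (0, π), using: for integers n ≥ 1, ∫_0^π sin²(nx) dx = ∫_0^π cos²(nx) dx = π/2; for n ≠ n', ∫_0^π sin(nx)sin(n'x) dx = ∫_0^π cos(nx)cos(n'x) dx = 0; and by product-to-sum, ∫_0^π sin(nx)cos(n'x) dx = ½∫_0^π [sin((n+n')x) + sin((n−n')x)] dx, which is 0 when n+n' is even and 2n/(n²−n'²) when n+n' is odd (it need not vanish on (0, π)).
  u² squared terms: (-3)²·∫sin(3x)² dx = 9·π/2 = 9*π/2;  (-2)²·∫cos(3x)² dx = 4·π/2 = 2*π;  (2)²·∫sin(5x)² dx = 4·π/2 = 2*π.
  u² cross terms: 2·(-3)·(-2)·∫sin(3x)·cos(3x) dx = 12·(0) = 0;  2·(-3)·(2)·∫sin(3x)·sin(5x) dx = -12·(0) = 0;  2·(-2)·(2)·∫cos(3x)·sin(5x) dx = -8·(0) = 0.
  So ∫_0^π u² dx = 9*π/2 + 2*π + 2*π + 0 + 0 + 0 = 17*π/2.
  (u')² squared terms: (-9)²·∫cos(3x)² dx = 81·π/2 = 81*π/2;  (6)²·∫sin(3x)² dx = 36·π/2 = 18*π;  (10)²·∫cos(5x)² dx = 100·π/2 = 50*π.
  (u')² cross terms: 2·(-9)·(6)·∫cos(3x)·sin(3x) dx = -108·(0) = 0;  2·(-9)·(10)·∫cos(3x)·cos(5x) dx = -180·(0) = 0;  2·(6)·(10)·∫sin(3x)·cos(5x) dx = 120·(0) = 0.
  So ∫_0^π (u')² dx = 81*π/2 + 18*π + 50*π + 0 + 0 + 0 = 217*π/2.
||u||_{H^1}^2 = (17*π/2) + (217*π/2) = 117*π.


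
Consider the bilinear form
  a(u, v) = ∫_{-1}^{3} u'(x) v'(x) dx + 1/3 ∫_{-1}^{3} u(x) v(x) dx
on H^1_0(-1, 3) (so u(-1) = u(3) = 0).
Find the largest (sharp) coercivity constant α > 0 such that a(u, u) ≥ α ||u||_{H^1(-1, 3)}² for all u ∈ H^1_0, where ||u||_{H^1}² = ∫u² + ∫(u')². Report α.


α = (16/3 + π^2)/(π^2 + 16)

Coercivity of a(·,·) on H^1_0(-1, 3) means a(u, u) ≥ α ||u||_{H^1}² for every u ∈ H^1_0.
The interval has length L = 4, and Poincaré/coercivity depend only on L. Here a(u, u) = ∫(u')² + (1/3)·∫u².
Here 0 < c = 1/3 < 1. The condition a(u,u) ≥ α||u||_{H^1}² reads (1−α)∫(u')² ≥ (α−c)∫u². Any admissible α is ≤ 1 (rapidly oscillating u have ∫u²/∫(u')² → 0), and α = 1 would force 0 ≥ (1−c)∫u², impossible since c < 1; so 1−α > 0. By the sharp Poincaré inequality on H^1_0 of an interval of length L, ∫(u')² ≥ (π/L)²∫u² with equality for the first sine mode sin(π(x−x₀)/L) (x₀ the left endpoint), so the inequality holds for all u iff (1−α)(π/L)² ≥ α − c, i.e. α ≤ ((π/L)² + c)/((π/L)² + 1) = (1 + c(L/π)²)/(1 + (L/π)²). With (π/L)² = π^2/16 and c = 1/3, the largest admissible constant is α = ((π/L)² + c)/((π/L)² + 1).
Simplifying, α = (16/3 + π^2)/(π^2 + 16).


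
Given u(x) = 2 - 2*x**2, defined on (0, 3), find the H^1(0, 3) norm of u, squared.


||u||_{H^1}^2 = 1392/5

The H^1 norm (squared) on an interval (0, L) is
  ||u||_{H^1}^2 = ∫_0^L u(x)^2 dx + ∫_0^L u'(x)^2 dx.
Compute u'(x) = -4*x.
Then u(x)^2 = 4*x**4 - 8*x**2 + 4 and u'(x)^2 = 16*x**2.
Integrate each monomial from 0 to 3 using ∫_0^3 c·x^n dx = c·3^(n+1)/(n+1):
  ∫_0^3 u(x)^2 dx = ∫_0^3 (4*x^4 - 8*x^2 + 4) dx. Term by term:
    ∫_0^3 4*x^4 dx = 972/5;  ∫_0^3 -8*x^2 dx = -72;  ∫_0^3 4 dx = 12.
  Sum: 972/5 − 72 + 12 = 672/5.
  ∫_0^3 u'(x)^2 dx = ∫_0^3 (16*x^2) dx. Term by term:
    ∫_0^3 16*x^2 dx = 144.
Adding: ||u||_{H^1}^2 = 672/5 + 144 = 1392/5.


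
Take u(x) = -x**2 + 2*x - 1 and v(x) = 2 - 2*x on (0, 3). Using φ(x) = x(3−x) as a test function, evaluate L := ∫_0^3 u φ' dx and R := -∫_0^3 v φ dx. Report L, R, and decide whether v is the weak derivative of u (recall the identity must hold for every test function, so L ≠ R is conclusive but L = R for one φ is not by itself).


LHS = 9/2, RHS = 9/2. Yes, v = u' weakly.

u(x) = -x**2 + 2*x - 1, classical derivative u'(x) = 2 - 2*x.
φ(x) = x(3−x), so φ'(x) = 3 - 2*x.
Note φ(0) = φ(3) = 0, so the boundary term u·φ vanishes.
LHS = ∫_0^3 u(x) φ'(x) dx = ∫_0^3 (2*x^3 - 7*x^2 + 8*x - 3) dx. Term by term:
  ∫_0^3 2*x^3 dx = 81/2;  ∫_0^3 -7*x^2 dx = -63;  ∫_0^3 8*x dx = 36;
  ∫_0^3 -3 dx = -9.
Sum: 81/2 − 63 + 36 − 9 = 9/2.
So LHS = 9/2.
∫_0^3 v(x) φ(x) dx = ∫_0^3 (2*x^3 - 8*x^2 + 6*x) dx. Term by term:
  ∫_0^3 2*x^3 dx = 81/2;  ∫_0^3 -8*x^2 dx = -72;  ∫_0^3 6*x dx = 27.
Sum: 81/2 − 72 + 27 = -9/2.
So RHS = -∫_0^3 v(x) φ(x) dx = 9/2.
LHS = RHS, so the identity holds for this test φ.
Moreover u is smooth here and v(x) = u'(x) = 2 - 2*x pointwise, so the identity holds for every test function. Hence v is the weak derivative of u.


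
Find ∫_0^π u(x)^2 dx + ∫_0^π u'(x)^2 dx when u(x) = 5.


||u||_{H^1(0,π)}^2 = 25*π

u'(x) = 0.
Expand u² and (u')² and integrate term by term on (0, π), using: for integers n ≥ 1, ∫_0^π sin²(nx) dx = ∫_0^π cos²(nx) dx = π/2; for n ≠ n', ∫_0^π sin(nx)sin(n'x) dx = ∫_0^π cos(nx)cos(n'x) dx = 0; and by product-to-sum, ∫_0^π sin(nx)cos(n'x) dx = ½∫_0^π [sin((n+n')x) + sin((n−n')x)] dx, which is 0 when n+n' is even and 2n/(n²−n'²) when n+n' is odd (it need not vanish on (0, π)). For the constant mode: ∫_0^π 1 dx = π, ∫_0^π cos(nx) dx = 0, ∫_0^π sin(nx) dx = (1−(−1)^n)/n.
  u² squared terms: (5)²·∫1 dx = 25·π = 25*π.
  So ∫_0^π u² dx = 25*π.
  u' ≡ 0, so ∫_0^π (u')² dx = 0.
||u||_{H^1}^2 = (25*π) + (0) = 25*π.


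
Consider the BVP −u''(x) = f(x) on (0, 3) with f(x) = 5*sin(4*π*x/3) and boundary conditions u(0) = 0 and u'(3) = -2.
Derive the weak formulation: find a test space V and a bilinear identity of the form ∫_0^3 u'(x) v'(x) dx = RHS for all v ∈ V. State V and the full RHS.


V = {v ∈ H^1(0, 3) : v(0) = 0} (test functions vanish at x = 0 where u is specified); weak form: ∫_0^3 u'v' dx = ∫_0^3 (5*sin(4*π*x/3)) v dx − 2·v(3) for all v ∈ V.

Multiply both sides by a test function v and integrate from 0 to 3:
  ∫_0^3 −u''(x) v(x) dx = ∫_0^3 f(x) v(x) dx.
Integrate the LHS by parts once:
  ∫_0^3 −u'' v dx = −[u'(x) v(x)]_0^3 + ∫_0^3 u'(x) v'(x) dx.
Thus ∫_0^3 u'(x) v'(x) dx = ∫_0^3 f(x) v(x) dx + [u'(x) v(x)]_0^3.
Choose V so that boundary terms are either known or forced to vanish.
Mixed BC: u(0) = 0 (Dirichlet) and u'(3) = -2 (Neumann). Define V = {v ∈ H^1(0, 3) : v(0) = 0}. Then [u' v]_0^3 = u'(3)·v(3) − u'(0)·0 = − 2·v(3).
Weak formulation: find u (satisfying any essential BC) such that ∫_0^3 u'(x) v'(x) dx = ∫_0^3 f v dx − 2·v(3) for all v ∈ V (Dirichlet at 0 absorbed into V; Neumann datum at x = 3 contributes the boundary term).
Substituting f(x) = 5*sin(4*π*x/3), the right-hand side is ∫_0^3 (5*sin(4*π*x/3)) v dx − 2·v(3).


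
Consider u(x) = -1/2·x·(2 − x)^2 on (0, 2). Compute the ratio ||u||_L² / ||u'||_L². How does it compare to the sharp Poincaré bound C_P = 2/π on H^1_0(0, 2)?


||u||_L² / ||u'||_L² = sqrt(14)/7 < C_P = 2/π.

u(x) = -1/2·x·(2 − x)^2, so u'(x) = (2 - 3*x)*(x/2 - 1).
u(x) = -1/2·x·(2 − x)^2 vanishes at x = 0 and x = 2, so u ∈ H^1_0(0, 2). Differentiate via the product rule and integrate the resulting polynomials term by term.
  ∫_0^2 u² dx = ∫_0^2 (x^6/4 - 2*x^5 + 6*x^4 - 8*x^3 + 4*x^2) dx. Term by term:
    ∫_0^2 x^6/4 dx = 32/7;  ∫_0^2 -2*x^5 dx = -64/3;  ∫_0^2 6*x^4 dx = 192/5;
    ∫_0^2 -8*x^3 dx = -32;  ∫_0^2 4*x^2 dx = 32/3.
  Sum: 32/7 − 64/3 + 192/5 − 32 + 32/3 = 32/105.
  ∫_0^2 (u')² dx = ∫_0^2 (9*x^4/4 - 12*x^3 + 22*x^2 - 16*x + 4) dx. Term by term:
    ∫_0^2 9*x^4/4 dx = 72/5;  ∫_0^2 -12*x^3 dx = -48;  ∫_0^2 22*x^2 dx = 176/3;
    ∫_0^2 -16*x dx = -32;  ∫_0^2 4 dx = 8.
  Sum: 72/5 − 48 + 176/3 − 32 + 8 = 16/15.
∫_0^2 u² dx = 32/105, so ||u||_L² = 4*sqrt(210)/105.
∫_0^2 (u')² dx = 16/15, so ||u'||_L² = 4*sqrt(15)/15.
Ratio ||u||_L² / ||u'||_L² = sqrt(14)/7.
Sharp Poincaré constant on H^1_0(0, 2) is C_P = L/π = 2/π, achieved by sin(π/2·x).
A polynomial bump cannot attain the sharp Poincaré constant (only the first sine eigenfunction does), so the ratio is strictly less than C_P, consistent with ||u||_L² ≤ C_P ||u'||_L².


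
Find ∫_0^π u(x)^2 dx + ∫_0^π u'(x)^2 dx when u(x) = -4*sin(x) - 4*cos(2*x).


||u||_{H^1(0,π)}^2 = -320/3 + 56*π

u'(x) = 8*sin(2*x) - 4*cos(x).
Expand u² and (u')² and integrate term by term on (0, π), using: for integers n ≥ 1, ∫_0^π sin²(nx) dx = ∫_0^π cos²(nx) dx = π/2; for n ≠ n', ∫_0^π sin(nx)sin(n'x) dx = ∫_0^π cos(nx)cos(n'x) dx = 0; and by product-to-sum, ∫_0^π sin(nx)cos(n'x) dx = ½∫_0^π [sin((n+n')x) + sin((n−n')x)] dx, which is 0 when n+n' is even and 2n/(n²−n'²) when n+n' is odd (it need not vanish on (0, π)).
  u² squared terms: (-4)²·∫cos(2x)² dx = 16·π/2 = 8*π;  (-4)²·∫sin(x)² dx = 16·π/2 = 8*π.
  u² cross terms: 2·(-4)·(-4)·∫cos(2x)·sin(x) dx = 32·(-2/3) = -64/3.
  So ∫_0^π u² dx = 8*π + 8*π − 64/3 = -64/3 + 16*π.
  (u')² squared terms: (-4)²·∫cos(x)² dx = 16·π/2 = 8*π;  (8)²·∫sin(2x)² dx = 64·π/2 = 32*π.
  (u')² cross terms: 2·(-4)·(8)·∫cos(x)·sin(2x) dx = -64·(4/3) = -256/3.
  So ∫_0^π (u')² dx = 8*π + 32*π − 256/3 = -256/3 + 40*π.
||u||_{H^1}^2 = (-64/3 + 16*π) + (-256/3 + 40*π) = -320/3 + 56*π.


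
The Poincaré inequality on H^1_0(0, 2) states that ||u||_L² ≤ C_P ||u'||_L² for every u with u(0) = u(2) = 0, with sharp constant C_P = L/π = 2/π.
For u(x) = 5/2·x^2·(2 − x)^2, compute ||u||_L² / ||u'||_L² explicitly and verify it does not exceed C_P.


||u||_L² / ||u'||_L² = sqrt(3)/3 < C_P = 2/π.

u(x) = 5/2·x^2·(2 − x)^2, so u'(x) = 10*x*(x - 2)*(x - 1).
u(x) = 5/2·x^2·(2 − x)^2 vanishes at x = 0 and x = 2, so u ∈ H^1_0(0, 2). Differentiate via the product rule and integrate the resulting polynomials term by term.
  ∫_0^2 u² dx = ∫_0^2 (25*x^8/4 - 50*x^7 + 150*x^6 - 200*x^5 + 100*x^4) dx. Term by term:
    ∫_0^2 25*x^8/4 dx = 3200/9;  ∫_0^2 -50*x^7 dx = -1600;  ∫_0^2 150*x^6 dx = 19200/7;
    ∫_0^2 -200*x^5 dx = -6400/3;  ∫_0^2 100*x^4 dx = 640.
  Sum: 3200/9 − 1600 + 19200/7 − 6400/3 + 640 = 320/63.
  ∫_0^2 (u')² dx = ∫_0^2 (100*x^6 - 600*x^5 + 1300*x^4 - 1200*x^3 + 400*x^2) dx. Term by term:
    ∫_0^2 100*x^6 dx = 12800/7;  ∫_0^2 -600*x^5 dx = -6400;  ∫_0^2 1300*x^4 dx = 8320;
    ∫_0^2 -1200*x^3 dx = -4800;  ∫_0^2 400*x^2 dx = 3200/3.
  Sum: 12800/7 − 6400 + 8320 − 4800 + 3200/3 = 320/21.
∫_0^2 u² dx = 320/63, so ||u||_L² = 8*sqrt(35)/21.
∫_0^2 (u')² dx = 320/21, so ||u'||_L² = 8*sqrt(105)/21.
Ratio ||u||_L² / ||u'||_L² = sqrt(3)/3.
Sharp Poincaré constant on H^1_0(0, 2) is C_P = L/π = 2/π, achieved by sin(π/2·x).
A polynomial bump cannot attain the sharp Poincaré constant (only the first sine eigenfunction does), so the ratio is strictly less than C_P, consistent with ||u||_L² ≤ C_P ||u'||_L².


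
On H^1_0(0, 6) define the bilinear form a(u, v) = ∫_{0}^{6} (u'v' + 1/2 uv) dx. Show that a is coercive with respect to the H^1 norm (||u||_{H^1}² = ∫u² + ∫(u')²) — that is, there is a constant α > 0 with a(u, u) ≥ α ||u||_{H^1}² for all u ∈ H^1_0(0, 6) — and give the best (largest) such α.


α = (π^2 + 18)/(π^2 + 36)

Coercivity of a(·,·) on H^1_0(0, 6) means a(u, u) ≥ α ||u||_{H^1}² for every u ∈ H^1_0.
The interval has length L = 6, and Poincaré/coercivity depend only on L. Here a(u, u) = ∫(u')² + (1/2)·∫u².
Here 0 < c = 1/2 < 1. The condition a(u,u) ≥ α||u||_{H^1}² reads (1−α)∫(u')² ≥ (α−c)∫u². Any admissible α is ≤ 1 (rapidly oscillating u have ∫u²/∫(u')² → 0), and α = 1 would force 0 ≥ (1−c)∫u², impossible since c < 1; so 1−α > 0. By the sharp Poincaré inequality on H^1_0 of an interval of length L, ∫(u')² ≥ (π/L)²∫u² with equality for the first sine mode sin(π(x−x₀)/L) (x₀ the left endpoint), so the inequality holds for all u iff (1−α)(π/L)² ≥ α − c, i.e. α ≤ ((π/L)² + c)/((π/L)² + 1) = (1 + c(L/π)²)/(1 + (L/π)²). With (π/L)² = π^2/36 and c = 1/2, the largest admissible constant is α = ((π/L)² + c)/((π/L)² + 1).
Simplifying, α = (π^2 + 18)/(π^2 + 36).


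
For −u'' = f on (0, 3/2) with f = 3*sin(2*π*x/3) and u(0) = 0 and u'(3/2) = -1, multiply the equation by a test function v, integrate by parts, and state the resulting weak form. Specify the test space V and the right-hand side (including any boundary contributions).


V = {v ∈ H^1(0, 3/2) : v(0) = 0} (test functions vanish at x = 0 where u is specified); weak form: ∫_0^3/2 u'v' dx = ∫_0^3/2 (3*sin(2*π*x/3)) v dx − v(3/2) for all v ∈ V.

Multiply both sides by a test function v and integrate from 0 to 3/2:
  ∫_0^3/2 −u''(x) v(x) dx = ∫_0^3/2 f(x) v(x) dx.
Integrate the LHS by parts once:
  ∫_0^3/2 −u'' v dx = −[u'(x) v(x)]_0^3/2 + ∫_0^3/2 u'(x) v'(x) dx.
Thus ∫_0^3/2 u'(x) v'(x) dx = ∫_0^3/2 f(x) v(x) dx + [u'(x) v(x)]_0^3/2.
Choose V so that boundary terms are either known or forced to vanish.
Mixed BC: u(0) = 0 (Dirichlet) and u'(3/2) = -1 (Neumann). Define V = {v ∈ H^1(0, 3/2) : v(0) = 0}. Then [u' v]_0^3/2 = u'(3/2)·v(3/2) − u'(0)·0 = − v(3/2).
Weak formulation: find u (satisfying any essential BC) such that ∫_0^3/2 u'(x) v'(x) dx = ∫_0^3/2 f v dx − v(3/2) for all v ∈ V (Dirichlet at 0 absorbed into V; Neumann datum at x = 3/2 contributes the boundary term).
Substituting f(x) = 3*sin(2*π*x/3), the right-hand side is ∫_0^3/2 (3*sin(2*π*x/3)) v dx − v(3/2).


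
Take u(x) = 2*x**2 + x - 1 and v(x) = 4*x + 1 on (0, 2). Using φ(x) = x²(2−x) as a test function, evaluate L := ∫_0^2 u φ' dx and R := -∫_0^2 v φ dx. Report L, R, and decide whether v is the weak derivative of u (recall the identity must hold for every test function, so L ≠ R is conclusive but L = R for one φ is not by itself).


LHS = -116/15, RHS = -116/15. Yes, v = u' weakly.

u(x) = 2*x**2 + x - 1, classical derivative u'(x) = 4*x + 1.
φ(x) = x²(2−x), so φ'(x) = x*(4 - 3*x).
Note φ(0) = φ(2) = 0, so the boundary term u·φ vanishes.
LHS = ∫_0^2 u(x) φ'(x) dx = ∫_0^2 (-6*x^4 + 5*x^3 + 7*x^2 - 4*x) dx. Term by term:
  ∫_0^2 -6*x^4 dx = -192/5;  ∫_0^2 5*x^3 dx = 20;  ∫_0^2 7*x^2 dx = 56/3;
  ∫_0^2 -4*x dx = -8.
Sum: -192/5 + 20 + 56/3 − 8 = -116/15.
So LHS = -116/15.
∫_0^2 v(x) φ(x) dx = ∫_0^2 (-4*x^4 + 7*x^3 + 2*x^2) dx. Term by term:
  ∫_0^2 -4*x^4 dx = -128/5;  ∫_0^2 7*x^3 dx = 28;  ∫_0^2 2*x^2 dx = 16/3.
Sum: -128/5 + 28 + 16/3 = 116/15.
So RHS = -∫_0^2 v(x) φ(x) dx = -116/15.
LHS = RHS, so the identity holds for this test φ.
Moreover u is smooth here and v(x) = u'(x) = 4*x + 1 pointwise, so the identity holds for every test function. Hence v is the weak derivative of u.


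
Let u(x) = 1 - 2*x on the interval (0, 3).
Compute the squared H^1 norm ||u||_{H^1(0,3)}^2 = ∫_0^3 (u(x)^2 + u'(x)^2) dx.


||u||_{H^1}^2 = 33

The H^1 norm (squared) on an interval (0, L) is
  ||u||_{H^1}^2 = ∫_0^L u(x)^2 dx + ∫_0^L u'(x)^2 dx.
Compute u'(x) = -2.
Then u(x)^2 = 4*x**2 - 4*x + 1 and u'(x)^2 = 4.
Integrate each monomial from 0 to 3 using ∫_0^3 c·x^n dx = c·3^(n+1)/(n+1):
  ∫_0^3 u(x)^2 dx = ∫_0^3 (4*x^2 - 4*x + 1) dx. Term by term:
    ∫_0^3 4*x^2 dx = 36;  ∫_0^3 -4*x dx = -18;  ∫_0^3 1 dx = 3.
  Sum: 36 − 18 + 3 = 21.
  ∫_0^3 u'(x)^2 dx = ∫_0^3 (4) dx. Term by term:
    ∫_0^3 4 dx = 12.
Adding: ||u||_{H^1}^2 = 21 + 12 = 33.


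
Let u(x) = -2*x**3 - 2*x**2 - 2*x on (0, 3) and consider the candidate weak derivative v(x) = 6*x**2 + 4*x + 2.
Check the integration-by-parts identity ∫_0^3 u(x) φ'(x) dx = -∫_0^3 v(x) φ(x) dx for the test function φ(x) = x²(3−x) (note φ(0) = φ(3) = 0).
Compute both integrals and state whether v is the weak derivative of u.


LHS = 2079/10, RHS = -2079/10. No, v is not the weak derivative of u.

u(x) = -2*x**3 - 2*x**2 - 2*x, classical derivative u'(x) = -6*x**2 - 4*x - 2.
φ(x) = x²(3−x), so φ'(x) = 3*x*(2 - x).
Note φ(0) = φ(3) = 0, so the boundary term u·φ vanishes.
LHS = ∫_0^3 u(x) φ'(x) dx = ∫_0^3 (6*x^5 - 6*x^4 - 6*x^3 - 12*x^2) dx. Term by term:
  ∫_0^3 6*x^5 dx = 729;  ∫_0^3 -6*x^4 dx = -1458/5;  ∫_0^3 -6*x^3 dx = -243/2;
  ∫_0^3 -12*x^2 dx = -108.
Sum: 729 − 1458/5 − 243/2 − 108 = 2079/10.
So LHS = 2079/10.
∫_0^3 v(x) φ(x) dx = ∫_0^3 (-6*x^5 + 14*x^4 + 10*x^3 + 6*x^2) dx. Term by term:
  ∫_0^3 -6*x^5 dx = -729;  ∫_0^3 14*x^4 dx = 3402/5;  ∫_0^3 10*x^3 dx = 405/2;
  ∫_0^3 6*x^2 dx = 54.
Sum: -729 + 3402/5 + 405/2 + 54 = 2079/10.
So RHS = -∫_0^3 v(x) φ(x) dx = -2079/10.
LHS − RHS = 2079/5 ≠ 0, so the identity fails.
(For a valid weak derivative the identity must hold for EVERY test function, in particular this one. The failure shows v is NOT the weak derivative of u.)
Correct weak derivative would be u'(x) = -6*x**2 - 4*x - 2.


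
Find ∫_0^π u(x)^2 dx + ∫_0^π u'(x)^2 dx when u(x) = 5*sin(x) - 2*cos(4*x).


||u||_{H^1(0,π)}^2 = 136/3 + 59*π

u'(x) = 8*sin(4*x) + 5*cos(x).
Expand u² and (u')² and integrate term by term on (0, π), using: for integers n ≥ 1, ∫_0^π sin²(nx) dx = ∫_0^π cos²(nx) dx = π/2; for n ≠ n', ∫_0^π sin(nx)sin(n'x) dx = ∫_0^π cos(nx)cos(n'x) dx = 0; and by product-to-sum, ∫_0^π sin(nx)cos(n'x) dx = ½∫_0^π [sin((n+n')x) + sin((n−n')x)] dx, which is 0 when n+n' is even and 2n/(n²−n'²) when n+n' is odd (it need not vanish on (0, π)).
  u² squared terms: (-2)²·∫cos(4x)² dx = 4·π/2 = 2*π;  (5)²·∫sin(x)² dx = 25·π/2 = 25*π/2.
  u² cross terms: 2·(-2)·(5)·∫cos(4x)·sin(x) dx = -20·(-2/15) = 8/3.
  So ∫_0^π u² dx = 2*π + 25*π/2 + 8/3 = 8/3 + 29*π/2.
  (u')² squared terms: (5)²·∫cos(x)² dx = 25·π/2 = 25*π/2;  (8)²·∫sin(4x)² dx = 64·π/2 = 32*π.
  (u')² cross terms: 2·(5)·(8)·∫cos(x)·sin(4x) dx = 80·(8/15) = 128/3.
  So ∫_0^π (u')² dx = 25*π/2 + 32*π + 128/3 = 128/3 + 89*π/2.
||u||_{H^1}^2 = (8/3 + 29*π/2) + (128/3 + 89*π/2) = 136/3 + 59*π.


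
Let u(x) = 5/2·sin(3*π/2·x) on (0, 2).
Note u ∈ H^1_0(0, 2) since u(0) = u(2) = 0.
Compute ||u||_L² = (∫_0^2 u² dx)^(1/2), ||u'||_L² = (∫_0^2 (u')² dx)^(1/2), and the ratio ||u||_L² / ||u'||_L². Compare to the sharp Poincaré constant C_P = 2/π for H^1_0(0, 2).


||u||_L² / ||u'||_L² = 2/(3*π) < C_P = 2/π.

u(x) = 5/2·sin(3*π/2·x), so u'(x) = 15*π*cos(3*π*x/2)/4.
Writing u(x) = A·sin(kπx/L) with A = 5/2 and k = 3, use ∫_0^L sin²(kπx/L) dx = L/2 and ∫_0^L cos²(kπx/L) dx = L/2.
u² = 25/4·sin²(3*π/2·x) and (u')² = 225*π^2/16·cos²(3*π/2·x), and each of sin², cos² integrates to L/2 = 1 over (0, 2).
∫_0^2 u² dx = 25/4, so ||u||_L² = 5/2.
∫_0^2 (u')² dx = 225*π^2/16, so ||u'||_L² = 15*π/4.
Ratio ||u||_L² / ||u'||_L² = 2/(3*π).
Sharp Poincaré constant on H^1_0(0, 2) is C_P = L/π = 2/π, achieved by sin(π/2·x).
This is the k = 3 harmonic; the ratio L/(kπ) is strictly less than C_P = L/π, consistent with the sharp inequality ||u||_L² ≤ C_P ||u'||_L².


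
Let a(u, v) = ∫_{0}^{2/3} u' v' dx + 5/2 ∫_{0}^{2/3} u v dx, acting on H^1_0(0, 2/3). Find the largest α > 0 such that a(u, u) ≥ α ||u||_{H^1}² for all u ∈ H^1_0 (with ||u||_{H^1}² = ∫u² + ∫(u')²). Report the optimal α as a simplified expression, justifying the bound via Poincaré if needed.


α = 1

Coercivity of a(·,·) on H^1_0(0, 2/3) means a(u, u) ≥ α ||u||_{H^1}² for every u ∈ H^1_0.
The interval has length L = 2/3, and Poincaré/coercivity depend only on L. Here a(u, u) = ∫(u')² + (5/2)·∫u².
Here c = 5/2 ≥ 1, so a(u,u) = ∫(u')² + c∫u² ≥ ∫(u')² + ∫u² = ||u||_{H^1}², i.e. α = 1 works. No larger α is possible: a(u,u) ≥ α||u||_{H^1}² means (1−α)∫(u')² ≥ (α−c)∫u², and for the modes u_n = sin(nπ(x−x₀)/L) (x₀ the left endpoint) one has ∫u_n²/∫(u_n')² = (L/(nπ))² → 0, so a(u_n,u_n)/||u_n||_{H^1}² → 1. Hence the optimal constant is α = 1.
Therefore α = 1.
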